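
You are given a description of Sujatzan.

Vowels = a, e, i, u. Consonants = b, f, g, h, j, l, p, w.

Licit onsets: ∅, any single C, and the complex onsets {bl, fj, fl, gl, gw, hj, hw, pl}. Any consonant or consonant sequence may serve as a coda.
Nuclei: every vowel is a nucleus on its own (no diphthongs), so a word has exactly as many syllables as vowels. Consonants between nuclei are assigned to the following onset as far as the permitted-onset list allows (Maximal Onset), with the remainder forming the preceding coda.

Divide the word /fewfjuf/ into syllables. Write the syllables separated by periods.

few.fjuf

Vowels present: e, u; each is a nucleus, giving 2 syllables.
V1 /e/ – V2 /u/: /wfj/; trying suffixes from longest down, /fj/ is the first permitted one, so coda /w/ | onset /fj/.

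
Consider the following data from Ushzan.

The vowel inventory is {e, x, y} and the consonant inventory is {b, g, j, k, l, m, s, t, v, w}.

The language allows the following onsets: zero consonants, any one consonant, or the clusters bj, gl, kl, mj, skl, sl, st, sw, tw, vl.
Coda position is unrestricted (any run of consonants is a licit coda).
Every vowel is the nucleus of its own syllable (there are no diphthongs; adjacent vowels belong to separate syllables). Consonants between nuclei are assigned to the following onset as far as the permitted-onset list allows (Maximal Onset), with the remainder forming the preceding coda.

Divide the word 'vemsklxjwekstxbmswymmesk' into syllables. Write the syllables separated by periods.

Nuclei (vowels): e, x, e, x, y, e → 6 syllables.
/e…x/ gap (V1→V2): /mskl/ — longest licit onset from the right is /skl/, leaving /m/ as coda.
/x…e/ gap (V2→V3): /jw/ splits as /j/ + /w/ (/w/ is the longest suffix that is a licit onset).
/e…x/ gap (V3→V4): /kst/ — longest licit onset from the right is /st/, leaving /k/ as coda.
/x…y/ gap (V4→V5): /bmsw/; trying suffixes from longest down, /sw/ is the first permitted one, so coda /bm/ | onset /sw/.
/y…e/ gap (V5→V6): /mm/ splits as /m/ + /m/ (/m/ is the longest suffix that is a licit onset).

vem.sklxj.wek.stxbm.swym.mesk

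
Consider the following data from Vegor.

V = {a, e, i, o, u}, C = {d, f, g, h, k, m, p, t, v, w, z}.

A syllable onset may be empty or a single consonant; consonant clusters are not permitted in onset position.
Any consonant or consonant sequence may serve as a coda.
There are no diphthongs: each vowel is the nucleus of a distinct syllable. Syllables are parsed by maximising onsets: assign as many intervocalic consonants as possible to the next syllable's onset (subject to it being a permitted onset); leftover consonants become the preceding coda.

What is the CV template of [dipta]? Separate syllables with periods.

CVC.CV

Vowels present: i, a; each is a nucleus, giving 2 syllables.
/i…a/ gap (V1→V2): cluster /pt/ — the longest permitted-onset suffix is /t/; onset = /t/, preceding coda = /p/.
So the parse is dip.ta.
Mapping each syllable to C/V: /dip/ → CVC, /ta/ → CV.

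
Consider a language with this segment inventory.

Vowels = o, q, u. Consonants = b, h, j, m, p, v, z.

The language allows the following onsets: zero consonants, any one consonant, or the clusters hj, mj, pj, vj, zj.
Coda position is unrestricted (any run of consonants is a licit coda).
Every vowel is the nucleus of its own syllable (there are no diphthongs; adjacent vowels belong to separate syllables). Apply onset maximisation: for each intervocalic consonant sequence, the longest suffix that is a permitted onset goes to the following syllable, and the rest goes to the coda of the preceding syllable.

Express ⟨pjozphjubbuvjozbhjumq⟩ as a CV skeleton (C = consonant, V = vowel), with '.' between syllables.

Vowels present: o, u, u, o, u, q; each is a nucleus, giving 6 syllables.
V1 /o/ – V2 /u/: cluster /zphj/ — the longest permitted-onset suffix is /hj/; onset = /hj/, preceding coda = /zp/.
V2 /u/ – V3 /u/: /bb/; trying suffixes from longest down, /b/ is the first permitted one, so coda /b/ | onset /b/.
V3 /u/ – V4 /o/: /vj/ is a licit onset in full, so it all attaches to the next syllable.
V4 /o/ – V5 /u/: /zbhj/; trying suffixes from longest down, /hj/ is the first permitted one, so coda /zb/ | onset /hj/.
V5 /u/ – V6 /q/: /m/ is a single consonant, so it becomes the next onset.
Result: pjozp.hjub.bu.vjozb.hju.mq.
Mapping each syllable to C/V: /pjozp/ → CCVCC, /hjub/ → CCVC, /bu/ → CV, /vjozb/ → CCVCC, /hju/ → CCV, /mq/ → CV.

CCVCC.CCVC.CV.CCVCC.CCV.CV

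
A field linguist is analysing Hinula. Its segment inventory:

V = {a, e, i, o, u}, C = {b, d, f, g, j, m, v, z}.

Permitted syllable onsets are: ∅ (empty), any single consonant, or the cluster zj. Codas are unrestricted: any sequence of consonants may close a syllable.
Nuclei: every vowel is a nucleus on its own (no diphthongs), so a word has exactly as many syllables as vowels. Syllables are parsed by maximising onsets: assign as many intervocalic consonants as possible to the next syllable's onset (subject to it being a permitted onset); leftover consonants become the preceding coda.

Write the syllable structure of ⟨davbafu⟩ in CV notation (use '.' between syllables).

The vowels are a, a, u — 3 nuclei, so 3 syllables.
Between /a/ (V1) and /a/ (V2): /vb/; trying suffixes from longest down, /b/ is the first permitted one, so coda /v/ | onset /b/.
Between /a/ (V2) and /u/ (V3): /f/ → onset of the next syllable (single consonants are always licit onsets).
Putting it together: dav.ba.fu.
Mapping each syllable to C/V: /dav/ → CVC, /ba/ → CV, /fu/ → CV.

CVC.CV.CV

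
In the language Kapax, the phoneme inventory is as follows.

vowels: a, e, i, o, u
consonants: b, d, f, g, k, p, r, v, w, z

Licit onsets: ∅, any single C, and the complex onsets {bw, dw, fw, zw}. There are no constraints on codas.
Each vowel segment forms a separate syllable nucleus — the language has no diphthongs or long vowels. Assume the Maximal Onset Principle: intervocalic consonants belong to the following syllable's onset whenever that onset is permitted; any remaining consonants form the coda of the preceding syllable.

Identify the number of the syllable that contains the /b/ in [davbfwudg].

1

Vowels present: a, u; each is a nucleus, giving 2 syllables.
σ1/σ2 boundary: /vbfw/; trying suffixes from longest down, /fw/ is the first permitted one, so coda /vb/ | onset /fw/.
Syllabification: davb.fwudg.
The /b/ is in the coda of syllable 1 (/davb/).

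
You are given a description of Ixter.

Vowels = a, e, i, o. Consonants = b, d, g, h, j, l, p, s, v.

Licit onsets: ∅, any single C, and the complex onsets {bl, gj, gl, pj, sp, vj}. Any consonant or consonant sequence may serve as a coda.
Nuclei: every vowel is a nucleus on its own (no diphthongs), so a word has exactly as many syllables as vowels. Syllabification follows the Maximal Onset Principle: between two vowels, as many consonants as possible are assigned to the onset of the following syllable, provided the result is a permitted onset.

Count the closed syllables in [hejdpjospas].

2

Vowels present: e, o, a; each is a nucleus, giving 3 syllables.
Between /e/ (V1) and /o/ (V2): /jdpj/; trying suffixes from longest down, /pj/ is the first permitted one, so coda /jd/ | onset /pj/.
Between /o/ (V2) and /a/ (V3): cluster /sp/ — /sp/ is itself a permitted onset, so the whole cluster goes right; preceding coda = ∅.
Putting it together: hejd.pjo.spas.
Classifying each syllable: /hejd/ (closed), /pjo/ (open), /spas/ (closed).
Closed syllables: 2.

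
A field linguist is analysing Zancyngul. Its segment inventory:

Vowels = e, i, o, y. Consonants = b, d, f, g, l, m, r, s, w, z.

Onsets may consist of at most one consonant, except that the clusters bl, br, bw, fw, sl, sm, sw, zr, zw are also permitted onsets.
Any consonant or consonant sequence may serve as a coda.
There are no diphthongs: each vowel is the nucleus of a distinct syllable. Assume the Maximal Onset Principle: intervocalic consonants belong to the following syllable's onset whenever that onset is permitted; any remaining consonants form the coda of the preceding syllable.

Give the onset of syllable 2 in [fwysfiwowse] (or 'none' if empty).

Vowels present: y, i, o, e; each is a nucleus, giving 4 syllables.
V1 /y/ – V2 /i/: /sf/ splits as /s/ + /f/ (/f/ is the longest suffix that is a licit onset).
V2 /i/ – V3 /o/: just /w/ — single C goes to the following onset.
V3 /o/ – V4 /e/: /ws/; trying suffixes from longest down, /s/ is the first permitted one, so coda /w/ | onset /s/.
So the parse is fwys.fi.wow.se.
Syllable 2 is /fi/: onset /f/, nucleus /i/, coda ∅.

f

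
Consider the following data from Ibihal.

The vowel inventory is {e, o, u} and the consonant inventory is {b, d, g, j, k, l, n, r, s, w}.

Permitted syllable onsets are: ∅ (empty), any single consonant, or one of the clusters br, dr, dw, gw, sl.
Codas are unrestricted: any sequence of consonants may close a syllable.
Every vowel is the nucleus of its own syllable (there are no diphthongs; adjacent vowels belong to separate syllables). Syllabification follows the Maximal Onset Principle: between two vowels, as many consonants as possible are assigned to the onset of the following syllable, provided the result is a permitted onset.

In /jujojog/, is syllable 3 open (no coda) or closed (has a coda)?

closed

Nuclei (vowels): u, o, o → 3 syllables.
/u…o/ gap (V1→V2): just /j/ — single C goes to the following onset.
/o…o/ gap (V2→V3): /j/ → onset of the next syllable (single consonants are always licit onsets).
Result: ju.jo.jog.
Syllable 3 is /jog/ with coda /g/, so it is closed.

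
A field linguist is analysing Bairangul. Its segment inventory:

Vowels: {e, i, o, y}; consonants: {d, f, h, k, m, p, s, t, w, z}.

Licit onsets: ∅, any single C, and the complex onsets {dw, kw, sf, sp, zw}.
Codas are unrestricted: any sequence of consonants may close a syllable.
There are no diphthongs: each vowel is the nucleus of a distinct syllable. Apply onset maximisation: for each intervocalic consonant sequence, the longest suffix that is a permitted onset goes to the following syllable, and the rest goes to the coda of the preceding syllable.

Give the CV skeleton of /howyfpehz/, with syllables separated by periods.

CV.CVC.CVCC

Nuclei (vowels): o, y, e → 3 syllables.
Between /o/ (V1) and /y/ (V2): /w/ is a single consonant, so it becomes the next onset.
Between /y/ (V2) and /e/ (V3): /fp/; trying suffixes from longest down, /p/ is the first permitted one, so coda /f/ | onset /p/.
Syllabification: ho.wyf.pehz.
Mapping each syllable to C/V: /ho/ → CV, /wyf/ → CVC, /pehz/ → CVCC.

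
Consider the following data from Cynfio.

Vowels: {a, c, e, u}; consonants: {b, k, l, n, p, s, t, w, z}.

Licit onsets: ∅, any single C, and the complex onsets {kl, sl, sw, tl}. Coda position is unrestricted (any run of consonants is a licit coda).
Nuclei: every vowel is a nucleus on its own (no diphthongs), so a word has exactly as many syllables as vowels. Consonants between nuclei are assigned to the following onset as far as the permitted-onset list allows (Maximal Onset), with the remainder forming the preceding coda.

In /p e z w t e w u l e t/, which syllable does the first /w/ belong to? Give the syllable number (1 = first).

1

The vowels are e, e, u, e — 4 nuclei, so 4 syllables.
σ1/σ2 boundary: /zwt/ — longest licit onset from the right is /t/, leaving /zw/ as coda.
σ2/σ3 boundary: just /w/ — single C goes to the following onset.
σ3/σ4 boundary: /l/ → onset of the next syllable (single consonants are always licit onsets).
Syllabification: pezw.te.wu.let.
The first /w/ is in the coda of syllable 1 (/pezw/).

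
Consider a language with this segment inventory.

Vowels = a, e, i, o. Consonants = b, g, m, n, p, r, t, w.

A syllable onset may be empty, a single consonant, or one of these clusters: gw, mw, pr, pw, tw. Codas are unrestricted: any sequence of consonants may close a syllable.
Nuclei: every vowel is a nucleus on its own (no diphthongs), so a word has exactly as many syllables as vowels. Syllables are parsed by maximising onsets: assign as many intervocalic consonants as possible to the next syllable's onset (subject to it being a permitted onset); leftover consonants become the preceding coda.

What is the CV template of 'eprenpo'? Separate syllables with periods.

Vowels present: e, e, o; each is a nucleus, giving 3 syllables.
σ1/σ2 boundary: /pr/ is a licit onset in full, so it all attaches to the next syllable.
σ2/σ3 boundary: /np/ — longest licit onset from the right is /p/, leaving /n/ as coda.
So the parse is e.pren.po.
Mapping each syllable to C/V: /e/ → V, /pren/ → CCVC, /po/ → CV.

V.CCVC.CV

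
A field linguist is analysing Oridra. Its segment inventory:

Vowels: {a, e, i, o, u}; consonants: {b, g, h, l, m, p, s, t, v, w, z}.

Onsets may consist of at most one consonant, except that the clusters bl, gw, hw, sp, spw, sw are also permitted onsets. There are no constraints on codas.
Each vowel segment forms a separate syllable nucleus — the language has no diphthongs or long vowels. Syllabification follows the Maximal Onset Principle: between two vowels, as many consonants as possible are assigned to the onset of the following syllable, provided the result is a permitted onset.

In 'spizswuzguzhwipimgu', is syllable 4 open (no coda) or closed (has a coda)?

The vowels are i, u, u, i, i, u — 6 nuclei, so 6 syllables.
Between /i/ (V1) and /u/ (V2): cluster /zsw/ — the longest permitted-onset suffix is /sw/; onset = /sw/, preceding coda = /z/.
Between /u/ (V2) and /u/ (V3): /zg/ — longest licit onset from the right is /g/, leaving /z/ as coda.
Between /u/ (V3) and /i/ (V4): /zhw/ — longest licit onset from the right is /hw/, leaving /z/ as coda.
Between /i/ (V4) and /i/ (V5): just /p/ — single C goes to the following onset.
Between /i/ (V5) and /u/ (V6): /mg/; trying suffixes from longest down, /g/ is the first permitted one, so coda /m/ | onset /g/.
Syllabification: spiz.swuz.guz.hwi.pim.gu.
Syllable 4 is /hwi/; it ends in its nucleus with no coda, so it is open.

open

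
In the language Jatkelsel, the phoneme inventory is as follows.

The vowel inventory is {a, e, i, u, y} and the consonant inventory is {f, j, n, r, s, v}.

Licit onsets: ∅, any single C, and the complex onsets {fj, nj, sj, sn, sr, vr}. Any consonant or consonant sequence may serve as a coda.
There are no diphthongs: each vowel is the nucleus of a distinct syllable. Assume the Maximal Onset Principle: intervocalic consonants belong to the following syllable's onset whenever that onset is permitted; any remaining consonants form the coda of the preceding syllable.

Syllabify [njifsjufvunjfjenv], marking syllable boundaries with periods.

njif.sjuf.vunj.fjenv

Nuclei (vowels): i, u, u, e → 4 syllables.
Between /i/ (V1) and /u/ (V2): /fsj/ — longest licit onset from the right is /sj/, leaving /f/ as coda.
Between /u/ (V2) and /u/ (V3): /fv/ — longest licit onset from the right is /v/, leaving /f/ as coda.
Between /u/ (V3) and /e/ (V4): /njfj/ — longest licit onset from the right is /fj/, leaving /nj/ as coda.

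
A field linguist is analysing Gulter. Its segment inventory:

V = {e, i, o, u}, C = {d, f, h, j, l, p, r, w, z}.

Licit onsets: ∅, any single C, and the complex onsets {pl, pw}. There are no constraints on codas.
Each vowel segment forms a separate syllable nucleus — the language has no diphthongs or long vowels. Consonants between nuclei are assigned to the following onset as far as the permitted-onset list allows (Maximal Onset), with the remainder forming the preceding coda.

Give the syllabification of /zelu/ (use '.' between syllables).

ze.lu

Nuclei (vowels): e, u → 2 syllables.
V1 /e/ – V2 /u/: /l/ → onset of the next syllable (single consonants are always licit onsets).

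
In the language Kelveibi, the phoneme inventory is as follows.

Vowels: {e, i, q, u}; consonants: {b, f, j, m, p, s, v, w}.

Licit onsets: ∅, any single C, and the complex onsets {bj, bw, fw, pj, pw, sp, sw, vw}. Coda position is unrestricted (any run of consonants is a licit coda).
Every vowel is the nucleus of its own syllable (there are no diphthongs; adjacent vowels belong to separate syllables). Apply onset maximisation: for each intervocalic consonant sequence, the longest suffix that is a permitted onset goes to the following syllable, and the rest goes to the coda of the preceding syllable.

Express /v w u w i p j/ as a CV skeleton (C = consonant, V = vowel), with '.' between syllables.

CCV.CVCC

Vowels present: u, i; each is a nucleus, giving 2 syllables.
/u…i/ gap (V1→V2): /w/ is a single consonant, so it becomes the next onset.
Syllabification: vwu.wipj.
Mapping each syllable to C/V: /vwu/ → CCV, /wipj/ → CVCC.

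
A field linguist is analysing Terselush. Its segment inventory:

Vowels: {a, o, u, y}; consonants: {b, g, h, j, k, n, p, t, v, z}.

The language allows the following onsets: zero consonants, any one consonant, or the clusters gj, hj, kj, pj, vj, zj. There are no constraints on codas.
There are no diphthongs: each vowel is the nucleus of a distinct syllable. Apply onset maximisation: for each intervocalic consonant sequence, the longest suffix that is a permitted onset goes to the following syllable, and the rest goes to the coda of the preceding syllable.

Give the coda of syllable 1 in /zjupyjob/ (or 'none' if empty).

Nuclei (vowels): u, y, o → 3 syllables.
/u…y/ gap (V1→V2): /p/ is a single consonant, so it becomes the next onset.
/y…o/ gap (V2→V3): /j/ is a single consonant, so it becomes the next onset.
So the parse is zju.py.job.
Syllable 1 is /zju/: onset /zj/, nucleus /u/, coda ∅.

none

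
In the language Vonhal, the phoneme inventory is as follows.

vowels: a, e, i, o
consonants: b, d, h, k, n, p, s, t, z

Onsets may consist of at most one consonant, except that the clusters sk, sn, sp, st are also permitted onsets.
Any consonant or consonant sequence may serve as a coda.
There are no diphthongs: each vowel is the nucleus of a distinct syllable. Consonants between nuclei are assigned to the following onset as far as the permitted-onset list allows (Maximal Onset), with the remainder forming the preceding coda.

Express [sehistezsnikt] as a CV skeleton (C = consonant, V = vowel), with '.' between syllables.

Vowels present: e, i, e, i; each is a nucleus, giving 4 syllables.
Between /e/ (V1) and /i/ (V2): /h/ → onset of the next syllable (single consonants are always licit onsets).
Between /i/ (V2) and /e/ (V3): /st/ — entire cluster is a permitted onset → onset /st/, coda ∅.
Between /e/ (V3) and /i/ (V4): /zsn/ — longest licit onset from the right is /sn/, leaving /z/ as coda.
So the parse is se.hi.stez.snikt.
Mapping each syllable to C/V: /se/ → CV, /hi/ → CV, /stez/ → CCVC, /snikt/ → CCVCC.

CV.CV.CCVC.CCVCC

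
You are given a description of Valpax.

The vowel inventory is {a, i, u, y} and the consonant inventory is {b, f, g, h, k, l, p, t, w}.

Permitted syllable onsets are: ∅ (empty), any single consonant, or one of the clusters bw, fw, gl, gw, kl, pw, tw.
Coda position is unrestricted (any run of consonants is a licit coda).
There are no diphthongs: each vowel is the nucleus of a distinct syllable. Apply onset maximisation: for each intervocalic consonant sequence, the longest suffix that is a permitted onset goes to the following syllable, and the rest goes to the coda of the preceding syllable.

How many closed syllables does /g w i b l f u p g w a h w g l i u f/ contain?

Nuclei (vowels): i, u, a, i, u → 5 syllables.
Between /i/ (V1) and /u/ (V2): /blf/; trying suffixes from longest down, /f/ is the first permitted one, so coda /bl/ | onset /f/.
Between /u/ (V2) and /a/ (V3): /pgw/ splits as /p/ + /gw/ (/gw/ is the longest suffix that is a licit onset).
Between /a/ (V3) and /i/ (V4): /hwgl/ splits as /hw/ + /gl/ (/gl/ is the longest suffix that is a licit onset).
Between /i/ (V4) and /u/ (V5): hiatus — the boundary sits between the two vowels.
Syllabification: gwibl.fup.gwahw.gli.uf.
Classifying each syllable: /gwibl/ (closed), /fup/ (closed), /gwahw/ (closed), /gli/ (open), /uf/ (closed).
Closed syllables: 4.

4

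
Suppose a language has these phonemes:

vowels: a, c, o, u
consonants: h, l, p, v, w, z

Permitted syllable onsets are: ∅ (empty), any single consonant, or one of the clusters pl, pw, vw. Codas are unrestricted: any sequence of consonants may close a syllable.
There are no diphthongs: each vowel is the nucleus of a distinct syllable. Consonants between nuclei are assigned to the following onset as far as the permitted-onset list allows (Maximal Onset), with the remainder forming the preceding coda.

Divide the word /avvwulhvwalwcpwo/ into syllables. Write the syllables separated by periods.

The vowels are a, u, a, c, o — 5 nuclei, so 5 syllables.
/a…u/ gap (V1→V2): /vvw/ splits as /v/ + /vw/ (/vw/ is the longest suffix that is a licit onset).
/u…a/ gap (V2→V3): /lhvw/ splits as /lh/ + /vw/ (/vw/ is the longest suffix that is a licit onset).
/a…c/ gap (V3→V4): cluster /lw/ — the longest permitted-onset suffix is /w/; onset = /w/, preceding coda = /l/.
/c…o/ gap (V4→V5): /pw/ — entire cluster is a permitted onset → onset /pw/, coda ∅.

av.vwulh.vwal.wc.pwo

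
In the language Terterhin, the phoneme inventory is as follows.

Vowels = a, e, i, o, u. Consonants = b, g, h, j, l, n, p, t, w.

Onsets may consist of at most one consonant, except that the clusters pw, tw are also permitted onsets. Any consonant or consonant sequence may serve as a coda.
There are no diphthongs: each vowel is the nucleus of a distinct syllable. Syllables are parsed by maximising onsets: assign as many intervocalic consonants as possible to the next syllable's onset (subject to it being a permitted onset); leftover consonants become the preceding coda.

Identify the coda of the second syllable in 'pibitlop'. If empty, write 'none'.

Nuclei (vowels): i, i, o → 3 syllables.
σ1/σ2 boundary: just /b/ — single C goes to the following onset.
σ2/σ3 boundary: /tl/ — longest licit onset from the right is /l/, leaving /t/ as coda.
Putting it together: pi.bit.lop.
Syllable 2 is /bit/: onset /b/, nucleus /i/, coda /t/.

t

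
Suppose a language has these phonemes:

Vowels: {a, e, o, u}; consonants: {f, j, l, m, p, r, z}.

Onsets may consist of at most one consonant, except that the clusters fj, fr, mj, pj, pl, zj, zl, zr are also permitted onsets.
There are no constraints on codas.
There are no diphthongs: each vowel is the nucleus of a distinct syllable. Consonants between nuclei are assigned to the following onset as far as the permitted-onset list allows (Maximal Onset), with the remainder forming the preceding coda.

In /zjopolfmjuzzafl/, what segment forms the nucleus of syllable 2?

o

Nuclei (vowels): o, o, u, a → 4 syllables.
The second nucleus (vowel 2 from the left) is /o/.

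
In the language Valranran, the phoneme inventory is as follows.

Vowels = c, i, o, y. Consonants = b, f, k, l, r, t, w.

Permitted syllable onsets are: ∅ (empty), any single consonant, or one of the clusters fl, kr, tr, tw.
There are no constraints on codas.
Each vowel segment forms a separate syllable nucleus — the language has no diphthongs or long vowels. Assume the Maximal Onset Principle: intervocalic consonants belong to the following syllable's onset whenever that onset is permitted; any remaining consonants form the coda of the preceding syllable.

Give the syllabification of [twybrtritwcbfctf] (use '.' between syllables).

Nuclei (vowels): y, i, c, c → 4 syllables.
Between /y/ (V1) and /i/ (V2): cluster /brtr/ — the longest permitted-onset suffix is /tr/; onset = /tr/, preceding coda = /br/.
Between /i/ (V2) and /c/ (V3): /tw/ — entire cluster is a permitted onset → onset /tw/, coda ∅.
Between /c/ (V3) and /c/ (V4): cluster /bf/ — the longest permitted-onset suffix is /f/; onset = /f/, preceding coda = /b/.

twybr.tri.twcb.fctf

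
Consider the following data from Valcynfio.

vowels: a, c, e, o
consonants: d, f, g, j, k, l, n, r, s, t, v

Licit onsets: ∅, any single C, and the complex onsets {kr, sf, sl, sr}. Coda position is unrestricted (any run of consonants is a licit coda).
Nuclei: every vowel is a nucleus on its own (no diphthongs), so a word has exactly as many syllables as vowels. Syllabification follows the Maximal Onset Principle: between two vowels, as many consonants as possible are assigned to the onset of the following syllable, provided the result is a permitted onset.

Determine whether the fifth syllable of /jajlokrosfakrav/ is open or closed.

Vowels present: a, o, o, a, a; each is a nucleus, giving 5 syllables.
V1 /a/ – V2 /o/: cluster /jl/ — the longest permitted-onset suffix is /l/; onset = /l/, preceding coda = /j/.
V2 /o/ – V3 /o/: cluster /kr/ — /kr/ is itself a permitted onset, so the whole cluster goes right; preceding coda = ∅.
V3 /o/ – V4 /a/: /sf/ — entire cluster is a permitted onset → onset /sf/, coda ∅.
V4 /a/ – V5 /a/: cluster /kr/ — /kr/ is itself a permitted onset, so the whole cluster goes right; preceding coda = ∅.
Syllabification: jaj.lo.kro.sfa.krav.
Syllable 5 is /krav/ with coda /v/, so it is closed.

closed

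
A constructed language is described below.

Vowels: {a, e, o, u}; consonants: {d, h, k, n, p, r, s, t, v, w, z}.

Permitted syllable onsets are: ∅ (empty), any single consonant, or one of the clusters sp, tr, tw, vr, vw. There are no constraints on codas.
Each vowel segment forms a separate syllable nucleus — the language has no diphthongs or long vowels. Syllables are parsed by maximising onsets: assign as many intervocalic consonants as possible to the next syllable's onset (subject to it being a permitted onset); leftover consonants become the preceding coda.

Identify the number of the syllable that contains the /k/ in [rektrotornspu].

1

Vowels present: e, o, o, u; each is a nucleus, giving 4 syllables.
V1 /e/ – V2 /o/: cluster /ktr/ — the longest permitted-onset suffix is /tr/; onset = /tr/, preceding coda = /k/.
V2 /o/ – V3 /o/: /t/ is a single consonant, so it becomes the next onset.
V3 /o/ – V4 /u/: /rnsp/ — longest licit onset from the right is /sp/, leaving /rn/ as coda.
So the parse is rek.tro.torn.spu.
The /k/ is in the coda of syllable 1 (/rek/).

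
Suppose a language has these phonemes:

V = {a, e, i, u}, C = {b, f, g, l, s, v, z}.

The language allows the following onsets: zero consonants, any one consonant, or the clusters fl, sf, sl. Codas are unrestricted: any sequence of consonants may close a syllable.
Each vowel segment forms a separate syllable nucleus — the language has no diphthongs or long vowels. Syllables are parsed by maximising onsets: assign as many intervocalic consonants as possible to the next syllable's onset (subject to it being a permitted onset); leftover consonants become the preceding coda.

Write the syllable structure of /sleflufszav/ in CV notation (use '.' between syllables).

CCV.CCVCC.CVC

Vowels present: e, u, a; each is a nucleus, giving 3 syllables.
σ1/σ2 boundary: /fl/ — entire cluster is a permitted onset → onset /fl/, coda ∅.
σ2/σ3 boundary: cluster /fsz/ — the longest permitted-onset suffix is /z/; onset = /z/, preceding coda = /fs/.
Result: sle.flufs.zav.
Mapping each syllable to C/V: /sle/ → CCV, /flufs/ → CCVCC, /zav/ → CVC.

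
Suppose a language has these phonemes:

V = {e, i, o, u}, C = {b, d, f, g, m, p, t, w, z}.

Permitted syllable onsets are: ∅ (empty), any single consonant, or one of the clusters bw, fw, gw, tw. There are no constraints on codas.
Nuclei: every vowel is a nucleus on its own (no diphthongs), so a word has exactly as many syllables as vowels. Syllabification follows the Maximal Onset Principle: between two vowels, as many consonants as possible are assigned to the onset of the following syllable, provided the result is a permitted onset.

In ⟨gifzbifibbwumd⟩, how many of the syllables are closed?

3

Vowels present: i, i, i, u; each is a nucleus, giving 4 syllables.
σ1/σ2 boundary: cluster /fzb/ — the longest permitted-onset suffix is /b/; onset = /b/, preceding coda = /fz/.
σ2/σ3 boundary: /f/ → onset of the next syllable (single consonants are always licit onsets).
σ3/σ4 boundary: /bbw/; trying suffixes from longest down, /bw/ is the first permitted one, so coda /b/ | onset /bw/.
Putting it together: gifz.bi.fib.bwumd.
Classifying each syllable: /gifz/ (closed), /bi/ (open), /fib/ (closed), /bwumd/ (closed).
Closed syllables: 3.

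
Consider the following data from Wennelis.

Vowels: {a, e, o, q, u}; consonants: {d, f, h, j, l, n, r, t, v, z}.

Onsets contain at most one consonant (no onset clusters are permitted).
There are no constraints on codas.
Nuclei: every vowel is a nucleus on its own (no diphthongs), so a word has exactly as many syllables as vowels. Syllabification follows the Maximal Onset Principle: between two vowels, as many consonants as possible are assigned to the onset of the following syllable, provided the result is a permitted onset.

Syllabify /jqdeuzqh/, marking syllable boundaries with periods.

Vowels present: q, e, u, q; each is a nucleus, giving 4 syllables.
V1 /q/ – V2 /e/: /d/ is a single consonant, so it becomes the next onset.
V2 /e/ – V3 /u/: no consonants, so the boundary falls immediately after /e/.
V3 /u/ – V4 /q/: just /z/ — single C goes to the following onset.

jq.de.u.zqh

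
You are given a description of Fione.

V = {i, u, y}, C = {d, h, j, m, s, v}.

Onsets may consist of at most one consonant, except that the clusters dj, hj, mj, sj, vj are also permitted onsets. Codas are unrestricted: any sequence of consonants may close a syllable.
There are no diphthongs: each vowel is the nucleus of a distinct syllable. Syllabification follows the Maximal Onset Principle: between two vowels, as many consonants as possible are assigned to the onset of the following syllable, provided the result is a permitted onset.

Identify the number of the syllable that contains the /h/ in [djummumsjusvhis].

4

The vowels are u, u, u, i — 4 nuclei, so 4 syllables.
/u…u/ gap (V1→V2): /mm/; trying suffixes from longest down, /m/ is the first permitted one, so coda /m/ | onset /m/.
/u…u/ gap (V2→V3): cluster /msj/ — the longest permitted-onset suffix is /sj/; onset = /sj/, preceding coda = /m/.
/u…i/ gap (V3→V4): /svh/ splits as /sv/ + /h/ (/h/ is the longest suffix that is a licit onset).
Syllabification: djum.mum.sjusv.his.
The /h/ is in the onset of syllable 4 (/his/).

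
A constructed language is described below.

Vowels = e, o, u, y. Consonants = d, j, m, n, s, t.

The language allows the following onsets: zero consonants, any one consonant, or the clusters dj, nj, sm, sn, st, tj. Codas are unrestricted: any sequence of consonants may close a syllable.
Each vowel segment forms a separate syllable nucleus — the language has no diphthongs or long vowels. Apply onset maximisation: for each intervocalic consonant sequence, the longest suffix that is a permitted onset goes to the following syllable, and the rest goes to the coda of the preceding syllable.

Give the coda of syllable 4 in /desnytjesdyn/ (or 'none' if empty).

n

Vowels present: e, y, e, y; each is a nucleus, giving 4 syllables.
V1 /e/ – V2 /y/: /sn/ — entire cluster is a permitted onset → onset /sn/, coda ∅.
V2 /y/ – V3 /e/: cluster /tj/ — /tj/ is itself a permitted onset, so the whole cluster goes right; preceding coda = ∅.
V3 /e/ – V4 /y/: /sd/; trying suffixes from longest down, /d/ is the first permitted one, so coda /s/ | onset /d/.
Result: de.sny.tjes.dyn.
Syllable 4 is /dyn/: onset /d/, nucleus /y/, coda /n/.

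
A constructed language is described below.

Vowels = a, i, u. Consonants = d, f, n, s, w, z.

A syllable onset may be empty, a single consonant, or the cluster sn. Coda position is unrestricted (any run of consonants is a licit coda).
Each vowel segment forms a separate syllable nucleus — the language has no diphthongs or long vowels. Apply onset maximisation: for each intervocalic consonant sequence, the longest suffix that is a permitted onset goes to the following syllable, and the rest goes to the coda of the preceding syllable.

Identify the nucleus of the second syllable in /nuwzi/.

i

The vowels are u, i — 2 nuclei, so 2 syllables.
The second nucleus (vowel 2 from the left) is /i/.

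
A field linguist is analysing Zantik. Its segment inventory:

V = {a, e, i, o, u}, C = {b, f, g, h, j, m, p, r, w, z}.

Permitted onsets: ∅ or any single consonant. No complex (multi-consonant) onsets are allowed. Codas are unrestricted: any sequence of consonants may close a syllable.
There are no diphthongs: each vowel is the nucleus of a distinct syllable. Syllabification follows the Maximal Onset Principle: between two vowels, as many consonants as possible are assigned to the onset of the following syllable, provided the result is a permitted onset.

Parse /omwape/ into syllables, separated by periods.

Vowels present: o, a, e; each is a nucleus, giving 3 syllables.
Between /o/ (V1) and /a/ (V2): /mw/ — longest licit onset from the right is /w/, leaving /m/ as coda.
Between /a/ (V2) and /e/ (V3): /p/ → onset of the next syllable (single consonants are always licit onsets).

om.wa.pe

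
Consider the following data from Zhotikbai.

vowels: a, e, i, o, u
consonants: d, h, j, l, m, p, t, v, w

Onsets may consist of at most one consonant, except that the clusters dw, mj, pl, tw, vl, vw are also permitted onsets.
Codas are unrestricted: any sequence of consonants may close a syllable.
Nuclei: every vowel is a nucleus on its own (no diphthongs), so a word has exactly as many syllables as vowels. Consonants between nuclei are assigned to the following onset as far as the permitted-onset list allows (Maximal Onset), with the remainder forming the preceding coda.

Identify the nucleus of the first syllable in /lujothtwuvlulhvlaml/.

u

Vowels present: u, o, u, u, a; each is a nucleus, giving 5 syllables.
The first nucleus (vowel 1 from the left) is /u/.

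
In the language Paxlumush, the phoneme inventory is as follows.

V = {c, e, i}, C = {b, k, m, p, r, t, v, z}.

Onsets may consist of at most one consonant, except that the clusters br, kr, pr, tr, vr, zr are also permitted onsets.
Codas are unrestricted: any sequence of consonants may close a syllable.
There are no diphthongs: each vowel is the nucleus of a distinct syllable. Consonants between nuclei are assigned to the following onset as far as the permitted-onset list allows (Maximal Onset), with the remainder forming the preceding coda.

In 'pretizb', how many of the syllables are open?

1

The vowels are e, i — 2 nuclei, so 2 syllables.
/e…i/ gap (V1→V2): /t/ is a single consonant, so it becomes the next onset.
Putting it together: pre.tizb.
Classifying each syllable: /pre/ (open), /tizb/ (closed).
Open syllables: 1.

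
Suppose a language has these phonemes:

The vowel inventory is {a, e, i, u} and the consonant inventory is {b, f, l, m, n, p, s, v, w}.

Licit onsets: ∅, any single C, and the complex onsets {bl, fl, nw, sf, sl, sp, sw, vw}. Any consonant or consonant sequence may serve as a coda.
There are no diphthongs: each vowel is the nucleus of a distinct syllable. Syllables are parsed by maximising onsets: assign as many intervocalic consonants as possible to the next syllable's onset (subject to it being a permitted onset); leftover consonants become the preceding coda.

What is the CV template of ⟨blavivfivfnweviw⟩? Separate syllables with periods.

CCV.CVC.CVCC.CCV.CVC

The vowels are a, i, i, e, i — 5 nuclei, so 5 syllables.
/a…i/ gap (V1→V2): /v/ is a single consonant, so it becomes the next onset.
/i…i/ gap (V2→V3): /vf/ splits as /v/ + /f/ (/f/ is the longest suffix that is a licit onset).
/i…e/ gap (V3→V4): cluster /vfnw/ — the longest permitted-onset suffix is /nw/; onset = /nw/, preceding coda = /vf/.
/e…i/ gap (V4→V5): /v/ is a single consonant, so it becomes the next onset.
Putting it together: bla.viv.fivf.nwe.viw.
Mapping each syllable to C/V: /bla/ → CCV, /viv/ → CVC, /fivf/ → CVCC, /nwe/ → CCV, /viw/ → CVC.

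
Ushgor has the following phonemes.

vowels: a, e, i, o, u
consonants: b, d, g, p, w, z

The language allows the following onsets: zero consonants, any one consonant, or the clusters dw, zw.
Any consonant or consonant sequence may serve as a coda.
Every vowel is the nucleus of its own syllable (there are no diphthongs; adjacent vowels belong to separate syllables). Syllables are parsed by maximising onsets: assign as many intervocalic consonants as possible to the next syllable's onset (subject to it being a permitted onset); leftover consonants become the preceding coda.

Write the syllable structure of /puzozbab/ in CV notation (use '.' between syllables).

CV.CVC.CVC

Nuclei (vowels): u, o, a → 3 syllables.
/u…o/ gap (V1→V2): /z/ → onset of the next syllable (single consonants are always licit onsets).
/o…a/ gap (V2→V3): /zb/; trying suffixes from longest down, /b/ is the first permitted one, so coda /z/ | onset /b/.
Result: pu.zoz.bab.
Mapping each syllable to C/V: /pu/ → CV, /zoz/ → CVC, /bab/ → CVC.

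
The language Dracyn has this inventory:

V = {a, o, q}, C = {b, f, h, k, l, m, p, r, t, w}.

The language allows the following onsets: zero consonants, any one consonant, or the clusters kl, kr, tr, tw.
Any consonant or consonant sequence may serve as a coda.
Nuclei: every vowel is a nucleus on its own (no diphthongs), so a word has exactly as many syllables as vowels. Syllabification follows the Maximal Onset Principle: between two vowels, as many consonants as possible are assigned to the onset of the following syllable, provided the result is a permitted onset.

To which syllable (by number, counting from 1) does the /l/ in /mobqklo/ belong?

3

Vowels present: o, q, o; each is a nucleus, giving 3 syllables.
Between /o/ (V1) and /q/ (V2): /b/ is a single consonant, so it becomes the next onset.
Between /q/ (V2) and /o/ (V3): /kl/ is a licit onset in full, so it all attaches to the next syllable.
Putting it together: mo.bq.klo.
The /l/ is in the onset of syllable 3 (/klo/).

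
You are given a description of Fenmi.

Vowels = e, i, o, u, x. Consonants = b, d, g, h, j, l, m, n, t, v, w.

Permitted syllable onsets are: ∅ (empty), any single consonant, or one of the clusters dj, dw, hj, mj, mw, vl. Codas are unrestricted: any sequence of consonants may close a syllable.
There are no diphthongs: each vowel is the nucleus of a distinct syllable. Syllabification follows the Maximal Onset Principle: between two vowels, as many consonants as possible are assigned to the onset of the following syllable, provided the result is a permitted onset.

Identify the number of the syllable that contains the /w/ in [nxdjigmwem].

The vowels are x, i, e — 3 nuclei, so 3 syllables.
Between /x/ (V1) and /i/ (V2): cluster /dj/ — /dj/ is itself a permitted onset, so the whole cluster goes right; preceding coda = ∅.
Between /i/ (V2) and /e/ (V3): /gmw/ splits as /g/ + /mw/ (/mw/ is the longest suffix that is a licit onset).
Syllabification: nx.djig.mwem.
The /w/ is in the onset of syllable 3 (/mwem/).

3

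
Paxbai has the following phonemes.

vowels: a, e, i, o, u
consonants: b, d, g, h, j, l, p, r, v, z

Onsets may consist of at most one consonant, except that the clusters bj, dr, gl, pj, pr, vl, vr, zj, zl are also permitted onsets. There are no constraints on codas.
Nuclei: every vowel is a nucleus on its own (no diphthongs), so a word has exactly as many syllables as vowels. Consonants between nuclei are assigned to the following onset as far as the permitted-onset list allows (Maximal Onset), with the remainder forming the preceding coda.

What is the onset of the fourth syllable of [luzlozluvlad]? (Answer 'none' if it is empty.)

vl

Nuclei (vowels): u, o, u, a → 4 syllables.
σ1/σ2 boundary: cluster /zl/ — /zl/ is itself a permitted onset, so the whole cluster goes right; preceding coda = ∅.
σ2/σ3 boundary: cluster /zl/ — /zl/ is itself a permitted onset, so the whole cluster goes right; preceding coda = ∅.
σ3/σ4 boundary: /vl/ is a licit onset in full, so it all attaches to the next syllable.
So the parse is lu.zlo.zlu.vlad.
Syllable 4 is /vlad/: onset /vl/, nucleus /a/, coda /d/.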